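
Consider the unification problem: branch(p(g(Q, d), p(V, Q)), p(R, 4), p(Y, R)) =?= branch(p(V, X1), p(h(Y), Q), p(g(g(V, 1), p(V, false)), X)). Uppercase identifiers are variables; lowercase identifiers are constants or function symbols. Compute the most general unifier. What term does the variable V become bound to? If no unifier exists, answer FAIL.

g(4, d)

Decompose branch/3: p(g(Q, d), p(V, Q)) =?= p(V, X1),  p(R, 4) =?= p(h(Y), Q),  p(Y, R) =?= p(g(g(V, 1), p(V, false)), X).
Decompose p/2: g(Q, d) =?= V,  p(V, Q) =?= X1.
Bind V := g(Q, d); substituting into the 2 remaining equations that mention V gives: p(g(Q, d), Q) =?= X1,  p(Y, R) =?= p(g(g(g(Q, d), 1), p(g(Q, d), false)), X).
Bind X1 := p(g(Q, d), Q); no other remaining equation mentions X1.
Decompose p/2: R =?= h(Y),  4 =?= Q.
Bind R := h(Y); substituting into the one remaining equation that mentions R gives: p(Y, h(Y)) =?= p(g(g(g(Q, d), 1), p(g(Q, d), false)), X).
Bind Q := 4; substituting into the remaining equation gives: p(Y, h(Y)) =?= p(g(g(g(4, d), 1), p(g(4, d), false)), X). Substituting into the earlier bindings gives V := g(4, d), X1 := p(g(4, d), 4).
Decompose p/2: Y =?= g(g(g(4, d), 1), p(g(4, d), false)),  h(Y) =?= X.
Bind Y := g(g(g(4, d), 1), p(g(4, d), false)); substituting into the remaining equation gives: h(g(g(g(4, d), 1), p(g(4, d), false))) =?= X. Substituting into the earlier binding gives R := h(g(g(g(4, d), 1), p(g(4, d), false))).
Bind X := h(g(g(g(4, d), 1), p(g(4, d), false))).
MGU = { V -> g(4, d), X1 -> p(g(4, d), 4), R -> h(g(g(g(4, d), 1), p(g(4, d), false))), Q -> 4, Y -> g(g(g(4, d), 1), p(g(4, d), false)), X -> h(g(g(g(4, d), 1), p(g(4, d), false))) }, so V -> g(4, d).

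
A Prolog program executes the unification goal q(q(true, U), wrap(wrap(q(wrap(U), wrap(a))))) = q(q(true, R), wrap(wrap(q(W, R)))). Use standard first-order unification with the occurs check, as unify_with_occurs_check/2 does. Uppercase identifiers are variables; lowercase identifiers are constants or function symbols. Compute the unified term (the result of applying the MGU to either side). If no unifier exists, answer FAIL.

q(q(true, wrap(a)), wrap(wrap(q(wrap(wrap(a)), wrap(a)))))

Decompose q/2: q(true, U) = q(true, R),  wrap(wrap(q(wrap(U), wrap(a)))) = wrap(wrap(q(W, R))).
Decompose q/2: true = true,  U = R.
Delete trivial equation true = true.
Bind U := R; substituting into the remaining equation gives: wrap(wrap(q(wrap(R), wrap(a)))) = wrap(wrap(q(W, R))).
Decompose wrap/1: wrap(q(wrap(R), wrap(a))) = wrap(q(W, R)).
Decompose wrap/1: q(wrap(R), wrap(a)) = q(W, R).
Decompose q/2: wrap(R) = W,  wrap(a) = R.
Bind W := wrap(R); no other remaining equation mentions W.
Bind R := wrap(a). Substituting into the earlier bindings gives U := wrap(a), W := wrap(wrap(a)).
Applying the MGU to either side gives q(q(true, wrap(a)), wrap(wrap(q(wrap(wrap(a)), wrap(a))))).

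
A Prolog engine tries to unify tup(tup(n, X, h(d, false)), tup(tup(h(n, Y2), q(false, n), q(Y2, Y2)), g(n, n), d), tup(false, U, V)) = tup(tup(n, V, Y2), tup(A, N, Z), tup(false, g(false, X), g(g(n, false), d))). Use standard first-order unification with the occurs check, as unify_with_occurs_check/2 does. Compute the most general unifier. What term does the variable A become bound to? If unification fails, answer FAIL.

tup(h(n, h(d, false)), q(false, n), q(h(d, false), h(d, false)))

Decompose tup/3: tup(n, X, h(d, false)) = tup(n, V, Y2),  tup(tup(h(n, Y2), q(false, n), q(Y2, Y2)), g(n, n), d) = tup(A, N, Z),  tup(false, U, V) = tup(false, g(false, X), g(g(n, false), d)).
Decompose tup/3: n = n,  X = V,  h(d, false) = Y2.
Delete trivial equation n = n.
Bind X := V; substituting into the one remaining equation that mentions X gives: tup(false, U, V) = tup(false, g(false, V), g(g(n, false), d)).
Bind Y2 := h(d, false); substituting into the one remaining equation that mentions Y2 gives: tup(tup(h(n, h(d, false)), q(false, n), q(h(d, false), h(d, false))), g(n, n), d) = tup(A, N, Z).
Decompose tup/3: tup(h(n, h(d, false)), q(false, n), q(h(d, false), h(d, false))) = A,  g(n, n) = N,  d = Z.
Bind A := tup(h(n, h(d, false)), q(false, n), q(h(d, false), h(d, false))); no other remaining equation mentions A.
Bind N := g(n, n); no other remaining equation mentions N.
Bind Z := d; no other remaining equation mentions Z.
Decompose tup/3: false = false,  U = g(false, V),  V = g(g(n, false), d).
Delete trivial equation false = false.
Bind U := g(false, V); no other remaining equation mentions U.
Bind V := g(g(n, false), d). Substituting into the earlier bindings gives X := g(g(n, false), d), U := g(false, g(g(n, false), d)).
MGU = { X ↦ g(g(n, false), d), Y2 ↦ h(d, false), A ↦ tup(h(n, h(d, false)), q(false, n), q(h(d, false), h(d, false))), N ↦ g(n, n), Z ↦ d, U ↦ g(false, g(g(n, false), d)), V ↦ g(g(n, false), d) }, so A ↦ tup(h(n, h(d, false)), q(false, n), q(h(d, false), h(d, false))).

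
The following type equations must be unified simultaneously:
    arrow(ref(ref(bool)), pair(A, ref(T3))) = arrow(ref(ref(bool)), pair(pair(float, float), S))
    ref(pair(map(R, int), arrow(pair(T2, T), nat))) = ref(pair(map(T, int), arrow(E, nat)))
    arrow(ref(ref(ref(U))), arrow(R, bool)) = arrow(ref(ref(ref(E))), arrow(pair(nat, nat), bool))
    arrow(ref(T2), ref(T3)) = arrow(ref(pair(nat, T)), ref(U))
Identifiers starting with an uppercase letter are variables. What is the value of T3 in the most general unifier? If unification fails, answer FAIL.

Decompose arrow/2: ref(ref(bool)) = ref(ref(bool)),  pair(A, ref(T3)) = pair(pair(float, float), S).
Delete trivial equation ref(ref(bool)) = ref(ref(bool)).
Decompose pair/2: A = pair(float, float),  ref(T3) = S.
Bind A := pair(float, float); no other remaining equation mentions A.
Bind S := ref(T3); no other remaining equation mentions S.
Decompose ref/1: pair(map(R, int), arrow(pair(T2, T), nat)) = pair(map(T, int), arrow(E, nat)).
Decompose pair/2: map(R, int) = map(T, int),  arrow(pair(T2, T), nat) = arrow(E, nat).
Decompose map/2: R = T,  int = int.
Bind R := T; substituting into the one remaining equation that mentions R gives: arrow(ref(ref(ref(U))), arrow(T, bool)) = arrow(ref(ref(ref(E))), arrow(pair(nat, nat), bool)).
Delete trivial equation int = int.
Decompose arrow/2: pair(T2, T) = E,  nat = nat.
Bind E := pair(T2, T); substituting into the one remaining equation that mentions E gives: arrow(ref(ref(ref(U))), arrow(T, bool)) = arrow(ref(ref(ref(pair(T2, T)))), arrow(pair(nat, nat), bool)).
Delete trivial equation nat = nat.
Decompose arrow/2: ref(ref(ref(U))) = ref(ref(ref(pair(T2, T)))),  arrow(T, bool) = arrow(pair(nat, nat), bool).
Decompose ref/1: ref(ref(U)) = ref(ref(pair(T2, T))).
Decompose ref/1: ref(U) = ref(pair(T2, T)).
Decompose ref/1: U = pair(T2, T).
Bind U := pair(T2, T); substituting into the one remaining equation that mentions U gives: arrow(ref(T2), ref(T3)) = arrow(ref(pair(nat, T)), ref(pair(T2, T))).
Decompose arrow/2: T = pair(nat, nat),  bool = bool.
Bind T := pair(nat, nat); substituting into the one remaining equation that mentions T gives: arrow(ref(T2), ref(T3)) = arrow(ref(pair(nat, pair(nat, nat))), ref(pair(T2, pair(nat, nat)))). Substituting into the earlier bindings gives R := pair(nat, nat), E := pair(T2, pair(nat, nat)), U := pair(T2, pair(nat, nat)).
Delete trivial equation bool = bool.
Decompose arrow/2: ref(T2) = ref(pair(nat, pair(nat, nat))),  ref(T3) = ref(pair(T2, pair(nat, nat))).
Decompose ref/1: T2 = pair(nat, pair(nat, nat)).
Bind T2 := pair(nat, pair(nat, nat)); substituting into the remaining equation gives: ref(T3) = ref(pair(pair(nat, pair(nat, nat)), pair(nat, nat))). Substituting into the earlier bindings gives E := pair(pair(nat, pair(nat, nat)), pair(nat, nat)), U := pair(pair(nat, pair(nat, nat)), pair(nat, nat)).
Decompose ref/1: T3 = pair(pair(nat, pair(nat, nat)), pair(nat, nat)).
Bind T3 := pair(pair(nat, pair(nat, nat)), pair(nat, nat)). Substituting into the earlier binding gives S := ref(pair(pair(nat, pair(nat, nat)), pair(nat, nat))).
MGU = { A ↦ pair(float, float), S ↦ ref(pair(pair(nat, pair(nat, nat)), pair(nat, nat))), R ↦ pair(nat, nat), E ↦ pair(pair(nat, pair(nat, nat)), pair(nat, nat)), U ↦ pair(pair(nat, pair(nat, nat)), pair(nat, nat)), T ↦ pair(nat, nat), T2 ↦ pair(nat, pair(nat, nat)), T3 ↦ pair(pair(nat, pair(nat, nat)), pair(nat, nat)) }, so T3 ↦ pair(pair(nat, pair(nat, nat)), pair(nat, nat)).

pair(pair(nat, pair(nat, nat)), pair(nat, nat))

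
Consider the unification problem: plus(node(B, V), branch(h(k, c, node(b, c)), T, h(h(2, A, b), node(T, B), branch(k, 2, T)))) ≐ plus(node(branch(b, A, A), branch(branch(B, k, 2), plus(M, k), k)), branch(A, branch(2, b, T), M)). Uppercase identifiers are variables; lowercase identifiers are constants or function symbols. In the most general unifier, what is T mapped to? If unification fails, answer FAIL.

Decompose plus/2: node(B, V) ≐ node(branch(b, A, A), branch(branch(B, k, 2), plus(M, k), k)),  branch(h(k, c, node(b, c)), T, h(h(2, A, b), node(T, B), branch(k, 2, T))) ≐ branch(A, branch(2, b, T), M).
Decompose node/2: B ≐ branch(b, A, A),  V ≐ branch(branch(B, k, 2), plus(M, k), k).
Bind B := branch(b, A, A); substituting into the remaining equations gives: V ≐ branch(branch(branch(b, A, A), k, 2), plus(M, k), k),  branch(h(k, c, node(b, c)), T, h(h(2, A, b), node(T, branch(b, A, A)), branch(k, 2, T))) ≐ branch(A, branch(2, b, T), M).
Bind V := branch(branch(branch(b, A, A), k, 2), plus(M, k), k); no other remaining equation mentions V.
Decompose branch/3: h(k, c, node(b, c)) ≐ A,  T ≐ branch(2, b, T),  h(h(2, A, b), node(T, branch(b, A, A)), branch(k, 2, T)) ≐ M.
Bind A := h(k, c, node(b, c)); substituting into the one remaining equation that mentions A gives: h(h(2, h(k, c, node(b, c)), b), node(T, branch(b, h(k, c, node(b, c)), h(k, c, node(b, c)))), branch(k, 2, T)) ≐ M. Substituting into the earlier bindings gives B := branch(b, h(k, c, node(b, c)), h(k, c, node(b, c))), V := branch(branch(branch(b, h(k, c, node(b, c)), h(k, c, node(b, c))), k, 2), plus(M, k), k).
Occurs check fails: T occurs in branch(2, b, T); the equation T ≐ branch(2, b, T) has no finite solution.

FAIL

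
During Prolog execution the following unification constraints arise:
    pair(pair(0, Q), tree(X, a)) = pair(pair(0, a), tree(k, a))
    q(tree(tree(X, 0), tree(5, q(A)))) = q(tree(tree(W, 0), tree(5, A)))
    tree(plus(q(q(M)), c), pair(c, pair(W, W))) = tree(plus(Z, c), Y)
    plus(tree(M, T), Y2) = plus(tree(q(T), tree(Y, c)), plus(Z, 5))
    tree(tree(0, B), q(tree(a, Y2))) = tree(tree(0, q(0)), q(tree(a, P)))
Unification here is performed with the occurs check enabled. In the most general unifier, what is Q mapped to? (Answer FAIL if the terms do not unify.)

Decompose pair/2: pair(0, Q) = pair(0, a),  tree(X, a) = tree(k, a).
Decompose pair/2: 0 = 0,  Q = a.
Delete trivial equation 0 = 0.
Bind Q := a; no other remaining equation mentions Q.
Decompose tree/2: X = k,  a = a.
Bind X := k; substituting into the one remaining equation that mentions X gives: q(tree(tree(k, 0), tree(5, q(A)))) = q(tree(tree(W, 0), tree(5, A))).
Delete trivial equation a = a.
Decompose q/1: tree(tree(k, 0), tree(5, q(A))) = tree(tree(W, 0), tree(5, A)).
Decompose tree/2: tree(k, 0) = tree(W, 0),  tree(5, q(A)) = tree(5, A).
Decompose tree/2: k = W,  0 = 0.
Bind W := k; substituting into the one remaining equation that mentions W gives: tree(plus(q(q(M)), c), pair(c, pair(k, k))) = tree(plus(Z, c), Y).
Delete trivial equation 0 = 0.
Decompose tree/2: 5 = 5,  q(A) = A.
Delete trivial equation 5 = 5.
Occurs check fails: A occurs in q(A); the equation A = q(A) has no finite solution.

FAIL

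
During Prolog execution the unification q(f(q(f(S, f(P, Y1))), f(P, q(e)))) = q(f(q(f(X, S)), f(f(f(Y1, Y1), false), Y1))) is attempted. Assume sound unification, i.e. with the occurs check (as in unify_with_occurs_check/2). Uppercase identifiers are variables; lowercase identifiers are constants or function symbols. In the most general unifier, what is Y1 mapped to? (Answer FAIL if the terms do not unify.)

q(e)

Decompose q/1: f(q(f(S, f(P, Y1))), f(P, q(e))) = f(q(f(X, S)), f(f(f(Y1, Y1), false), Y1)).
Decompose f/2: q(f(S, f(P, Y1))) = q(f(X, S)),  f(P, q(e)) = f(f(f(Y1, Y1), false), Y1).
Decompose q/1: f(S, f(P, Y1)) = f(X, S).
Decompose f/2: S = X,  f(P, Y1) = S.
Bind S := X; substituting into the one remaining equation that mentions S gives: f(P, Y1) = X.
Bind X := f(P, Y1); no other remaining equation mentions X. Substituting into the earlier binding gives S := f(P, Y1).
Decompose f/2: P = f(f(Y1, Y1), false),  q(e) = Y1.
Bind P := f(f(Y1, Y1), false); no other remaining equation mentions P. Substituting into the earlier bindings gives S := f(f(f(Y1, Y1), false), Y1), X := f(f(f(Y1, Y1), false), Y1).
Bind Y1 := q(e). Substituting into the earlier bindings gives S := f(f(f(q(e), q(e)), false), q(e)), X := f(f(f(q(e), q(e)), false), q(e)), P := f(f(q(e), q(e)), false).
MGU = { S -> f(f(f(q(e), q(e)), false), q(e)), X -> f(f(f(q(e), q(e)), false), q(e)), P -> f(f(q(e), q(e)), false), Y1 -> q(e) }, so Y1 -> q(e).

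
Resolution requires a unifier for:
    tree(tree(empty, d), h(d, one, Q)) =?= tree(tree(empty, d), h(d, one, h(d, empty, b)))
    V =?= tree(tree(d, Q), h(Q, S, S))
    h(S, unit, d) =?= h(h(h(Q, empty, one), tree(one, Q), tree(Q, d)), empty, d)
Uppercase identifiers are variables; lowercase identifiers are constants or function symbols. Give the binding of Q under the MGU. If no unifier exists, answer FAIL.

Decompose tree/2: tree(empty, d) =?= tree(empty, d),  h(d, one, Q) =?= h(d, one, h(d, empty, b)).
Delete trivial equation tree(empty, d) =?= tree(empty, d).
Decompose h/3: d =?= d,  one =?= one,  Q =?= h(d, empty, b).
Delete trivial equation d =?= d.
Delete trivial equation one =?= one.
Bind Q := h(d, empty, b); substituting into the remaining equations gives: V =?= tree(tree(d, h(d, empty, b)), h(h(d, empty, b), S, S)),  h(S, unit, d) =?= h(h(h(h(d, empty, b), empty, one), tree(one, h(d, empty, b)), tree(h(d, empty, b), d)), empty, d).
Bind V := tree(tree(d, h(d, empty, b)), h(h(d, empty, b), S, S)); no other remaining equation mentions V.
Decompose h/3: S =?= h(h(h(d, empty, b), empty, one), tree(one, h(d, empty, b)), tree(h(d, empty, b), d)),  unit =?= empty,  d =?= d.
Bind S := h(h(h(d, empty, b), empty, one), tree(one, h(d, empty, b)), tree(h(d, empty, b), d)); no other remaining equation mentions S. Substituting into the earlier binding gives V := tree(tree(d, h(d, empty, b)), h(h(d, empty, b), h(h(h(d, empty, b), empty, one), tree(one, h(d, empty, b)), tree(h(d, empty, b), d)), h(h(h(d, empty, b), empty, one), tree(one, h(d, empty, b)), tree(h(d, empty, b), d)))).
Clash: constants unit and empty differ; no unifier exists.

FAIL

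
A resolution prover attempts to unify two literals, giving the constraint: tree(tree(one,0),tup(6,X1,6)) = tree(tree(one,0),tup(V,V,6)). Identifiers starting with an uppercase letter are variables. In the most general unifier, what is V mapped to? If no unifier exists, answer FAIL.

Decompose tree/2: tree(one,0) = tree(one,0),  tup(6,X1,6) = tup(V,V,6).
Delete trivial equation tree(one,0) = tree(one,0).
Decompose tup/3: 6 = V,  X1 = V,  6 = 6.
Bind V := 6; substituting into the one remaining equation that mentions V gives: X1 = 6.
Bind X1 := 6; no other remaining equation mentions X1.
Delete trivial equation 6 = 6.
MGU = { V := 6, X1 := 6 }, so V := 6.

6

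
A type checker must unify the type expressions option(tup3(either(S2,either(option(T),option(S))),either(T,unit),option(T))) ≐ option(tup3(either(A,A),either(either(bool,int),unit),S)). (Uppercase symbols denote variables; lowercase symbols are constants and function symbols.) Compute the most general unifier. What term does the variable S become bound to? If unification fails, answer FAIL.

Decompose option/1: tup3(either(S2,either(option(T),option(S))),either(T,unit),option(T)) ≐ tup3(either(A,A),either(either(bool,int),unit),S).
Decompose tup3/3: either(S2,either(option(T),option(S))) ≐ either(A,A),  either(T,unit) ≐ either(either(bool,int),unit),  option(T) ≐ S.
Decompose either/2: S2 ≐ A,  either(option(T),option(S)) ≐ A.
Bind S2 := A; no other remaining equation mentions S2.
Bind A := either(option(T),option(S)); no other remaining equation mentions A. Substituting into the earlier binding gives S2 := either(option(T),option(S)).
Decompose either/2: T ≐ either(bool,int),  unit ≐ unit.
Bind T := either(bool,int); substituting into the one remaining equation that mentions T gives: option(either(bool,int)) ≐ S. Substituting into the earlier bindings gives S2 := either(option(either(bool,int)),option(S)), A := either(option(either(bool,int)),option(S)).
Delete trivial equation unit ≐ unit.
Bind S := option(either(bool,int)). Substituting into the earlier bindings gives S2 := either(option(either(bool,int)),option(option(either(bool,int)))), A := either(option(either(bool,int)),option(option(either(bool,int)))).
MGU = { S2 := either(option(either(bool,int)),option(option(either(bool,int)))), A := either(option(either(bool,int)),option(option(either(bool,int)))), T := either(bool,int), S := option(either(bool,int)) }, so S := option(either(bool,int)).

option(either(bool,int))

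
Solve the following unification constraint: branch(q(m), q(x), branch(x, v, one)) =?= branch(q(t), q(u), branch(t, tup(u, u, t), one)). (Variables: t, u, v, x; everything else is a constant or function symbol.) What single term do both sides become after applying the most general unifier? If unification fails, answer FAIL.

branch(q(m), q(m), branch(m, tup(m, m, m), one))

Decompose branch/3: q(m) =?= q(t),  q(x) =?= q(u),  branch(x, v, one) =?= branch(t, tup(u, u, t), one).
Decompose q/1: m =?= t.
Bind t := m; substituting into the one remaining equation that mentions t gives: branch(x, v, one) =?= branch(m, tup(u, u, m), one).
Decompose q/1: x =?= u.
Bind x := u; substituting into the remaining equation gives: branch(u, v, one) =?= branch(m, tup(u, u, m), one).
Decompose branch/3: u =?= m,  v =?= tup(u, u, m),  one =?= one.
Bind u := m; substituting into the one remaining equation that mentions u gives: v =?= tup(m, m, m). Substituting into the earlier binding gives x := m.
Bind v := tup(m, m, m); no other remaining equation mentions v.
Delete trivial equation one =?= one.
Applying the MGU to either side gives branch(q(m), q(m), branch(m, tup(m, m, m), one)).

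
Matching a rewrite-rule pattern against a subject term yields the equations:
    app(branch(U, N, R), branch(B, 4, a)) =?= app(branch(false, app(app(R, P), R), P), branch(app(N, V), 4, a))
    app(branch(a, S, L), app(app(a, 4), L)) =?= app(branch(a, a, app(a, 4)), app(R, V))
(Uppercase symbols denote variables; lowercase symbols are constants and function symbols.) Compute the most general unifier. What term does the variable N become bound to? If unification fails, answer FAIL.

app(app(app(a, 4), app(a, 4)), app(a, 4))

Decompose app/2: branch(U, N, R) =?= branch(false, app(app(R, P), R), P),  branch(B, 4, a) =?= branch(app(N, V), 4, a).
Decompose branch/3: U =?= false,  N =?= app(app(R, P), R),  R =?= P.
Bind U := false; no other remaining equation mentions U.
Bind N := app(app(R, P), R); substituting into the one remaining equation that mentions N gives: branch(B, 4, a) =?= branch(app(app(app(R, P), R), V), 4, a).
Bind R := P; substituting into the remaining equations gives: branch(B, 4, a) =?= branch(app(app(app(P, P), P), V), 4, a),  app(branch(a, S, L), app(app(a, 4), L)) =?= app(branch(a, a, app(a, 4)), app(P, V)). Substituting into the earlier binding gives N := app(app(P, P), P).
Decompose branch/3: B =?= app(app(app(P, P), P), V),  4 =?= 4,  a =?= a.
Bind B := app(app(app(P, P), P), V); no other remaining equation mentions B.
Delete trivial equation 4 =?= 4.
Delete trivial equation a =?= a.
Decompose app/2: branch(a, S, L) =?= branch(a, a, app(a, 4)),  app(app(a, 4), L) =?= app(P, V).
Decompose branch/3: a =?= a,  S =?= a,  L =?= app(a, 4).
Delete trivial equation a =?= a.
Bind S := a; no other remaining equation mentions S.
Bind L := app(a, 4); substituting into the remaining equation gives: app(app(a, 4), app(a, 4)) =?= app(P, V).
Decompose app/2: app(a, 4) =?= P,  app(a, 4) =?= V.
Bind P := app(a, 4); no other remaining equation mentions P. Substituting into the earlier bindings gives N := app(app(app(a, 4), app(a, 4)), app(a, 4)), R := app(a, 4), B := app(app(app(app(a, 4), app(a, 4)), app(a, 4)), V).
Bind V := app(a, 4). Substituting into the earlier binding gives B := app(app(app(app(a, 4), app(a, 4)), app(a, 4)), app(a, 4)).
MGU = { U -> false, N -> app(app(app(a, 4), app(a, 4)), app(a, 4)), R -> app(a, 4), B -> app(app(app(app(a, 4), app(a, 4)), app(a, 4)), app(a, 4)), S -> a, L -> app(a, 4), P -> app(a, 4), V -> app(a, 4) }, so N -> app(app(app(a, 4), app(a, 4)), app(a, 4)).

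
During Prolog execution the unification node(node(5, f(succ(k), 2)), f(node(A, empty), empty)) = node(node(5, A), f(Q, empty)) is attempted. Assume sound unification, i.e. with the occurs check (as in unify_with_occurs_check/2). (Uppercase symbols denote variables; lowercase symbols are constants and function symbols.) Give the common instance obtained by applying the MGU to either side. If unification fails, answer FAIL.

Decompose node/2: node(5, f(succ(k), 2)) = node(5, A),  f(node(A, empty), empty) = f(Q, empty).
Decompose node/2: 5 = 5,  f(succ(k), 2) = A.
Delete trivial equation 5 = 5.
Bind A := f(succ(k), 2); substituting into the remaining equation gives: f(node(f(succ(k), 2), empty), empty) = f(Q, empty).
Decompose f/2: node(f(succ(k), 2), empty) = Q,  empty = empty.
Bind Q := node(f(succ(k), 2), empty); no other remaining equation mentions Q.
Delete trivial equation empty = empty.
Applying the MGU to either side gives node(node(5, f(succ(k), 2)), f(node(f(succ(k), 2), empty), empty)).

node(node(5, f(succ(k), 2)), f(node(f(succ(k), 2), empty), empty))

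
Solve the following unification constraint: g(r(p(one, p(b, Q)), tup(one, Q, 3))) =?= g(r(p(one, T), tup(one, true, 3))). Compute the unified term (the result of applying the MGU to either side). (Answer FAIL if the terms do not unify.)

Decompose g/1: r(p(one, p(b, Q)), tup(one, Q, 3)) =?= r(p(one, T), tup(one, true, 3)).
Decompose r/2: p(one, p(b, Q)) =?= p(one, T),  tup(one, Q, 3) =?= tup(one, true, 3).
Decompose p/2: one =?= one,  p(b, Q) =?= T.
Delete trivial equation one =?= one.
Bind T := p(b, Q); no other remaining equation mentions T.
Decompose tup/3: one =?= one,  Q =?= true,  3 =?= 3.
Delete trivial equation one =?= one.
Bind Q := true; no other remaining equation mentions Q. Substituting into the earlier binding gives T := p(b, true).
Delete trivial equation 3 =?= 3.
Applying the MGU to either side gives g(r(p(one, p(b, true)), tup(one, true, 3))).

g(r(p(one, p(b, true)), tup(one, true, 3)))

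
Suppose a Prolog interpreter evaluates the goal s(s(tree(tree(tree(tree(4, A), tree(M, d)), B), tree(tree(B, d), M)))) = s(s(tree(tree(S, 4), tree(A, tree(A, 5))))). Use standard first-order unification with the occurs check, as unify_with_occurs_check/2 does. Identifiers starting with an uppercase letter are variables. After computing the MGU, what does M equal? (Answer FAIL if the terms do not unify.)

tree(tree(4, d), 5)

Decompose s/1: s(tree(tree(tree(tree(4, A), tree(M, d)), B), tree(tree(B, d), M))) = s(tree(tree(S, 4), tree(A, tree(A, 5)))).
Decompose s/1: tree(tree(tree(tree(4, A), tree(M, d)), B), tree(tree(B, d), M)) = tree(tree(S, 4), tree(A, tree(A, 5))).
Decompose tree/2: tree(tree(tree(4, A), tree(M, d)), B) = tree(S, 4),  tree(tree(B, d), M) = tree(A, tree(A, 5)).
Decompose tree/2: tree(tree(4, A), tree(M, d)) = S,  B = 4.
Bind S := tree(tree(4, A), tree(M, d)); no other remaining equation mentions S.
Bind B := 4; substituting into the remaining equation gives: tree(tree(4, d), M) = tree(A, tree(A, 5)).
Decompose tree/2: tree(4, d) = A,  M = tree(A, 5).
Bind A := tree(4, d); substituting into the remaining equation gives: M = tree(tree(4, d), 5). Substituting into the earlier binding gives S := tree(tree(4, tree(4, d)), tree(M, d)).
Bind M := tree(tree(4, d), 5). Substituting into the earlier binding gives S := tree(tree(4, tree(4, d)), tree(tree(tree(4, d), 5), d)).
MGU = { S ↦ tree(tree(4, tree(4, d)), tree(tree(tree(4, d), 5), d)), B ↦ 4, A ↦ tree(4, d), M ↦ tree(tree(4, d), 5) }, so M ↦ tree(tree(4, d), 5).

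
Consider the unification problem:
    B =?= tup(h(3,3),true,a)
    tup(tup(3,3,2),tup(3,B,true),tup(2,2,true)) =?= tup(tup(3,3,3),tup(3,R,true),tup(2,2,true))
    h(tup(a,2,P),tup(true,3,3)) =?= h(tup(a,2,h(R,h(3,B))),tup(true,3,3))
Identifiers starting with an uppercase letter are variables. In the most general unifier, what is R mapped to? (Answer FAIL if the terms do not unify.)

Bind B := tup(h(3,3),true,a); substituting into the remaining equations gives: tup(tup(3,3,2),tup(3,tup(h(3,3),true,a),true),tup(2,2,true)) =?= tup(tup(3,3,3),tup(3,R,true),tup(2,2,true)),  h(tup(a,2,P),tup(true,3,3)) =?= h(tup(a,2,h(R,h(3,tup(h(3,3),true,a)))),tup(true,3,3)).
Decompose tup/3: tup(3,3,2) =?= tup(3,3,3),  tup(3,tup(h(3,3),true,a),true) =?= tup(3,R,true),  tup(2,2,true) =?= tup(2,2,true).
Decompose tup/3: 3 =?= 3,  3 =?= 3,  2 =?= 3.
Delete trivial equation 3 =?= 3.
Delete trivial equation 3 =?= 3.
Clash: constants 2 and 3 differ; no unifier exists.

FAIL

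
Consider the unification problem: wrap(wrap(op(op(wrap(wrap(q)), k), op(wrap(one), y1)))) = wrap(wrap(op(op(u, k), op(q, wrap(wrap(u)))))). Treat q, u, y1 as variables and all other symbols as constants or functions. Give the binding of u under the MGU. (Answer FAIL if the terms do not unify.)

Decompose wrap/1: wrap(op(op(wrap(wrap(q)), k), op(wrap(one), y1))) = wrap(op(op(u, k), op(q, wrap(wrap(u))))).
Decompose wrap/1: op(op(wrap(wrap(q)), k), op(wrap(one), y1)) = op(op(u, k), op(q, wrap(wrap(u)))).
Decompose op/2: op(wrap(wrap(q)), k) = op(u, k),  op(wrap(one), y1) = op(q, wrap(wrap(u))).
Decompose op/2: wrap(wrap(q)) = u,  k = k.
Bind u := wrap(wrap(q)); substituting into the one remaining equation that mentions u gives: op(wrap(one), y1) = op(q, wrap(wrap(wrap(wrap(q))))).
Delete trivial equation k = k.
Decompose op/2: wrap(one) = q,  y1 = wrap(wrap(wrap(wrap(q)))).
Bind q := wrap(one); substituting into the remaining equation gives: y1 = wrap(wrap(wrap(wrap(wrap(one))))). Substituting into the earlier binding gives u := wrap(wrap(wrap(one))).
Bind y1 := wrap(wrap(wrap(wrap(wrap(one))))).
MGU = { u ↦ wrap(wrap(wrap(one))), q ↦ wrap(one), y1 ↦ wrap(wrap(wrap(wrap(wrap(one))))) }, so u ↦ wrap(wrap(wrap(one))).

wrap(wrap(wrap(one)))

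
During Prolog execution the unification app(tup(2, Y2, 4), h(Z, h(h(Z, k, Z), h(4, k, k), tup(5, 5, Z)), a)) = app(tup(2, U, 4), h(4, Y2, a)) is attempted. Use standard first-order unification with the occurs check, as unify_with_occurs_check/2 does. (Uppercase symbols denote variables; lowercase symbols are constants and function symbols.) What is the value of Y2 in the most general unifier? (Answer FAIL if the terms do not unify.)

h(h(4, k, 4), h(4, k, k), tup(5, 5, 4))

Decompose app/2: tup(2, Y2, 4) = tup(2, U, 4),  h(Z, h(h(Z, k, Z), h(4, k, k), tup(5, 5, Z)), a) = h(4, Y2, a).
Decompose tup/3: 2 = 2,  Y2 = U,  4 = 4.
Delete trivial equation 2 = 2.
Bind Y2 := U; substituting into the one remaining equation that mentions Y2 gives: h(Z, h(h(Z, k, Z), h(4, k, k), tup(5, 5, Z)), a) = h(4, U, a).
Delete trivial equation 4 = 4.
Decompose h/3: Z = 4,  h(h(Z, k, Z), h(4, k, k), tup(5, 5, Z)) = U,  a = a.
Bind Z := 4; substituting into the one remaining equation that mentions Z gives: h(h(4, k, 4), h(4, k, k), tup(5, 5, 4)) = U.
Bind U := h(h(4, k, 4), h(4, k, k), tup(5, 5, 4)); no other remaining equation mentions U. Substituting into the earlier binding gives Y2 := h(h(4, k, 4), h(4, k, k), tup(5, 5, 4)).
Delete trivial equation a = a.
MGU = { Y2 -> h(h(4, k, 4), h(4, k, k), tup(5, 5, 4)), Z -> 4, U -> h(h(4, k, 4), h(4, k, k), tup(5, 5, 4)) }, so Y2 -> h(h(4, k, 4), h(4, k, k), tup(5, 5, 4)).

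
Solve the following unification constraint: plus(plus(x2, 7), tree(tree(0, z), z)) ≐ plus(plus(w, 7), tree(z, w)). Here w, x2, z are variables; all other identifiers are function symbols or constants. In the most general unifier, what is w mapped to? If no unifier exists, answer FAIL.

Decompose plus/2: plus(x2, 7) ≐ plus(w, 7),  tree(tree(0, z), z) ≐ tree(z, w).
Decompose plus/2: x2 ≐ w,  7 ≐ 7.
Bind x2 := w; no other remaining equation mentions x2.
Delete trivial equation 7 ≐ 7.
Decompose tree/2: tree(0, z) ≐ z,  z ≐ w.
Occurs check fails: z occurs in tree(0, z); the equation z ≐ tree(0, z) has no finite solution.

FAIL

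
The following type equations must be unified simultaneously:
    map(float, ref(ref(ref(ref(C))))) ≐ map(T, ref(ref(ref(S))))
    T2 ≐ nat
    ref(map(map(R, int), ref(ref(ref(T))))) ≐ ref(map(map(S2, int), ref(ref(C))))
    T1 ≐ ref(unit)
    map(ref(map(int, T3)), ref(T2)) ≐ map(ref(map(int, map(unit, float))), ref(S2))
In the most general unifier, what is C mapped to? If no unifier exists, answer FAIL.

ref(float)

Decompose map/2: float ≐ T,  ref(ref(ref(ref(C)))) ≐ ref(ref(ref(S))).
Bind T := float; substituting into the one remaining equation that mentions T gives: ref(map(map(R, int), ref(ref(ref(float))))) ≐ ref(map(map(S2, int), ref(ref(C)))).
Decompose ref/1: ref(ref(ref(C))) ≐ ref(ref(S)).
Decompose ref/1: ref(ref(C)) ≐ ref(S).
Decompose ref/1: ref(C) ≐ S.
Bind S := ref(C); no other remaining equation mentions S.
Bind T2 := nat; substituting into the one remaining equation that mentions T2 gives: map(ref(map(int, T3)), ref(nat)) ≐ map(ref(map(int, map(unit, float))), ref(S2)).
Decompose ref/1: map(map(R, int), ref(ref(ref(float)))) ≐ map(map(S2, int), ref(ref(C))).
Decompose map/2: map(R, int) ≐ map(S2, int),  ref(ref(ref(float))) ≐ ref(ref(C)).
Decompose map/2: R ≐ S2,  int ≐ int.
Bind R := S2; no other remaining equation mentions R.
Delete trivial equation int ≐ int.
Decompose ref/1: ref(ref(float)) ≐ ref(C).
Decompose ref/1: ref(float) ≐ C.
Bind C := ref(float); no other remaining equation mentions C. Substituting into the earlier binding gives S := ref(ref(float)).
Bind T1 := ref(unit); no other remaining equation mentions T1.
Decompose map/2: ref(map(int, T3)) ≐ ref(map(int, map(unit, float))),  ref(nat) ≐ ref(S2).
Decompose ref/1: map(int, T3) ≐ map(int, map(unit, float)).
Decompose map/2: int ≐ int,  T3 ≐ map(unit, float).
Delete trivial equation int ≐ int.
Bind T3 := map(unit, float); no other remaining equation mentions T3.
Decompose ref/1: nat ≐ S2.
Bind S2 := nat. Substituting into the earlier binding gives R := nat.
MGU = { T ↦ float, S ↦ ref(ref(float)), T2 ↦ nat, R ↦ nat, C ↦ ref(float), T1 ↦ ref(unit), T3 ↦ map(unit, float), S2 ↦ nat }, so C ↦ ref(float).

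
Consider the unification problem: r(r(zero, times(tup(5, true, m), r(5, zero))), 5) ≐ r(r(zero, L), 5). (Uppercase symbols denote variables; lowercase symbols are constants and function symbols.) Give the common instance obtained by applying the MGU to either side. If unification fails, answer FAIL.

r(r(zero, times(tup(5, true, m), r(5, zero))), 5)

Decompose r/2: r(zero, times(tup(5, true, m), r(5, zero))) ≐ r(zero, L),  5 ≐ 5.
Decompose r/2: zero ≐ zero,  times(tup(5, true, m), r(5, zero)) ≐ L.
Delete trivial equation zero ≐ zero.
Bind L := times(tup(5, true, m), r(5, zero)); no other remaining equation mentions L.
Delete trivial equation 5 ≐ 5.
Applying the MGU to either side gives r(r(zero, times(tup(5, true, m), r(5, zero))), 5).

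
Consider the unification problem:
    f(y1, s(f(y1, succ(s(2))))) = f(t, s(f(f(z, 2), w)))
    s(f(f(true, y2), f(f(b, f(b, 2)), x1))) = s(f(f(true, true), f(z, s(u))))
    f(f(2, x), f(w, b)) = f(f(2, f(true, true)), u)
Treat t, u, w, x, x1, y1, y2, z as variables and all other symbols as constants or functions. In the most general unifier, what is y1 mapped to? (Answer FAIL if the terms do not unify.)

Decompose f/2: y1 = t,  s(f(y1, succ(s(2)))) = s(f(f(z, 2), w)).
Bind y1 := t; substituting into the one remaining equation that mentions y1 gives: s(f(t, succ(s(2)))) = s(f(f(z, 2), w)).
Decompose s/1: f(t, succ(s(2))) = f(f(z, 2), w).
Decompose f/2: t = f(z, 2),  succ(s(2)) = w.
Bind t := f(z, 2); no other remaining equation mentions t. Substituting into the earlier binding gives y1 := f(z, 2).
Bind w := succ(s(2)); substituting into the one remaining equation that mentions w gives: f(f(2, x), f(succ(s(2)), b)) = f(f(2, f(true, true)), u).
Decompose s/1: f(f(true, y2), f(f(b, f(b, 2)), x1)) = f(f(true, true), f(z, s(u))).
Decompose f/2: f(true, y2) = f(true, true),  f(f(b, f(b, 2)), x1) = f(z, s(u)).
Decompose f/2: true = true,  y2 = true.
Delete trivial equation true = true.
Bind y2 := true; no other remaining equation mentions y2.
Decompose f/2: f(b, f(b, 2)) = z,  x1 = s(u).
Bind z := f(b, f(b, 2)); no other remaining equation mentions z. Substituting into the earlier bindings gives y1 := f(f(b, f(b, 2)), 2), t := f(f(b, f(b, 2)), 2).
Bind x1 := s(u); no other remaining equation mentions x1.
Decompose f/2: f(2, x) = f(2, f(true, true)),  f(succ(s(2)), b) = u.
Decompose f/2: 2 = 2,  x = f(true, true).
Delete trivial equation 2 = 2.
Bind x := f(true, true); no other remaining equation mentions x.
Bind u := f(succ(s(2)), b). Substituting into the earlier binding gives x1 := s(f(succ(s(2)), b)).
MGU = { y1 -> f(f(b, f(b, 2)), 2), t -> f(f(b, f(b, 2)), 2), w -> succ(s(2)), y2 -> true, z -> f(b, f(b, 2)), x1 -> s(f(succ(s(2)), b)), x -> f(true, true), u -> f(succ(s(2)), b) }, so y1 -> f(f(b, f(b, 2)), 2).

f(f(b, f(b, 2)), 2)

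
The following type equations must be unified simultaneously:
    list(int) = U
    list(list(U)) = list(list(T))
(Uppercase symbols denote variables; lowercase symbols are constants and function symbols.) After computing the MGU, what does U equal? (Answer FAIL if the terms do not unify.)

list(int)

Bind U := list(int); substituting into the remaining equation gives: list(list(list(int))) = list(list(T)).
Decompose list/1: list(list(int)) = list(T).
Decompose list/1: list(int) = T.
Bind T := list(int).
MGU = { U := list(int), T := list(int) }, so U := list(int).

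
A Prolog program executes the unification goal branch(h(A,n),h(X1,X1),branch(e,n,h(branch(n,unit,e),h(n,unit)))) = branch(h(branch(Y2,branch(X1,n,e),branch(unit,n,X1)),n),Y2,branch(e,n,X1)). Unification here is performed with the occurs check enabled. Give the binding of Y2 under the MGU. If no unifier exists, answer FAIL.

h(h(branch(n,unit,e),h(n,unit)),h(branch(n,unit,e),h(n,unit)))

Decompose branch/3: h(A,n) = h(branch(Y2,branch(X1,n,e),branch(unit,n,X1)),n),  h(X1,X1) = Y2,  branch(e,n,h(branch(n,unit,e),h(n,unit))) = branch(e,n,X1).
Decompose h/2: A = branch(Y2,branch(X1,n,e),branch(unit,n,X1)),  n = n.
Bind A := branch(Y2,branch(X1,n,e),branch(unit,n,X1)); no other remaining equation mentions A.
Delete trivial equation n = n.
Bind Y2 := h(X1,X1); no other remaining equation mentions Y2. Substituting into the earlier binding gives A := branch(h(X1,X1),branch(X1,n,e),branch(unit,n,X1)).
Decompose branch/3: e = e,  n = n,  h(branch(n,unit,e),h(n,unit)) = X1.
Delete trivial equation e = e.
Delete trivial equation n = n.
Bind X1 := h(branch(n,unit,e),h(n,unit)). Substituting into the earlier bindings gives A := branch(h(h(branch(n,unit,e),h(n,unit)),h(branch(n,unit,e),h(n,unit))),branch(h(branch(n,unit,e),h(n,unit)),n,e),branch(unit,n,h(branch(n,unit,e),h(n,unit)))), Y2 := h(h(branch(n,unit,e),h(n,unit)),h(branch(n,unit,e),h(n,unit))).
MGU = { A ↦ branch(h(h(branch(n,unit,e),h(n,unit)),h(branch(n,unit,e),h(n,unit))),branch(h(branch(n,unit,e),h(n,unit)),n,e),branch(unit,n,h(branch(n,unit,e),h(n,unit)))), Y2 ↦ h(h(branch(n,unit,e),h(n,unit)),h(branch(n,unit,e),h(n,unit))), X1 ↦ h(branch(n,unit,e),h(n,unit)) }, so Y2 ↦ h(h(branch(n,unit,e),h(n,unit)),h(branch(n,unit,e),h(n,unit))).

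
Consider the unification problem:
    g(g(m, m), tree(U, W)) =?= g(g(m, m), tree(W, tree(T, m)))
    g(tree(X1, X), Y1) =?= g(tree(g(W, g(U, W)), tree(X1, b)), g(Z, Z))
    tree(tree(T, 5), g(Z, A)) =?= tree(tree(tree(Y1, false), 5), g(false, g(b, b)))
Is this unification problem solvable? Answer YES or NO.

YES

Decompose g/2: g(m, m) =?= g(m, m),  tree(U, W) =?= tree(W, tree(T, m)).
Delete trivial equation g(m, m) =?= g(m, m).
Decompose tree/2: U =?= W,  W =?= tree(T, m).
Bind U := W; substituting into the one remaining equation that mentions U gives: g(tree(X1, X), Y1) =?= g(tree(g(W, g(W, W)), tree(X1, b)), g(Z, Z)).
Bind W := tree(T, m); substituting into the one remaining equation that mentions W gives: g(tree(X1, X), Y1) =?= g(tree(g(tree(T, m), g(tree(T, m), tree(T, m))), tree(X1, b)), g(Z, Z)). Substituting into the earlier binding gives U := tree(T, m).
Decompose g/2: tree(X1, X) =?= tree(g(tree(T, m), g(tree(T, m), tree(T, m))), tree(X1, b)),  Y1 =?= g(Z, Z).
Decompose tree/2: X1 =?= g(tree(T, m), g(tree(T, m), tree(T, m))),  X =?= tree(X1, b).
Bind X1 := g(tree(T, m), g(tree(T, m), tree(T, m))); substituting into the one remaining equation that mentions X1 gives: X =?= tree(g(tree(T, m), g(tree(T, m), tree(T, m))), b).
Bind X := tree(g(tree(T, m), g(tree(T, m), tree(T, m))), b); no other remaining equation mentions X.
Bind Y1 := g(Z, Z); substituting into the remaining equation gives: tree(tree(T, 5), g(Z, A)) =?= tree(tree(tree(g(Z, Z), false), 5), g(false, g(b, b))).
Decompose tree/2: tree(T, 5) =?= tree(tree(g(Z, Z), false), 5),  g(Z, A) =?= g(false, g(b, b)).
Decompose tree/2: T =?= tree(g(Z, Z), false),  5 =?= 5.
Bind T := tree(g(Z, Z), false); no other remaining equation mentions T. Substituting into the earlier bindings gives U := tree(tree(g(Z, Z), false), m), W := tree(tree(g(Z, Z), false), m), X1 := g(tree(tree(g(Z, Z), false), m), g(tree(tree(g(Z, Z), false), m), tree(tree(g(Z, Z), false), m))), X := tree(g(tree(tree(g(Z, Z), false), m), g(tree(tree(g(Z, Z), false), m), tree(tree(g(Z, Z), false), m))), b).
Delete trivial equation 5 =?= 5.
Decompose g/2: Z =?= false,  A =?= g(b, b).
Bind Z := false; no other remaining equation mentions Z. Substituting into the earlier bindings gives U := tree(tree(g(false, false), false), m), W := tree(tree(g(false, false), false), m), X1 := g(tree(tree(g(false, false), false), m), g(tree(tree(g(false, false), false), m), tree(tree(g(false, false), false), m))), X := tree(g(tree(tree(g(false, false), false), m), g(tree(tree(g(false, false), false), m), tree(tree(g(false, false), false), m))), b), Y1 := g(false, false), T := tree(g(false, false), false).
Bind A := g(b, b).
No equations remain and no clash or occurs-check failure arose, so a unifier exists.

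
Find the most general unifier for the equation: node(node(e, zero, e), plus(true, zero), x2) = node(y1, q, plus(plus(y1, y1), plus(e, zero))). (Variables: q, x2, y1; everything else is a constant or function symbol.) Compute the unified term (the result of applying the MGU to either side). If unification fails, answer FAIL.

node(node(e, zero, e), plus(true, zero), plus(plus(node(e, zero, e), node(e, zero, e)), plus(e, zero)))

Decompose node/3: node(e, zero, e) = y1,  plus(true, zero) = q,  x2 = plus(plus(y1, y1), plus(e, zero)).
Bind y1 := node(e, zero, e); substituting into the one remaining equation that mentions y1 gives: x2 = plus(plus(node(e, zero, e), node(e, zero, e)), plus(e, zero)).
Bind q := plus(true, zero); no other remaining equation mentions q.
Bind x2 := plus(plus(node(e, zero, e), node(e, zero, e)), plus(e, zero)).
Applying the MGU to either side gives node(node(e, zero, e), plus(true, zero), plus(plus(node(e, zero, e), node(e, zero, e)), plus(e, zero))).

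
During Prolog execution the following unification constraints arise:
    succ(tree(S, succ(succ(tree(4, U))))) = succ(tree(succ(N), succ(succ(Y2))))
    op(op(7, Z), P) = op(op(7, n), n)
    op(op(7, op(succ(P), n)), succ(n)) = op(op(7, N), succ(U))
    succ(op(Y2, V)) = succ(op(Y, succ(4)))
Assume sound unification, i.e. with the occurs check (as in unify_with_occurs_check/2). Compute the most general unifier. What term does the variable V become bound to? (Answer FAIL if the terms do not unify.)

succ(4)

Decompose succ/1: tree(S, succ(succ(tree(4, U)))) = tree(succ(N), succ(succ(Y2))).
Decompose tree/2: S = succ(N),  succ(succ(tree(4, U))) = succ(succ(Y2)).
Bind S := succ(N); no other remaining equation mentions S.
Decompose succ/1: succ(tree(4, U)) = succ(Y2).
Decompose succ/1: tree(4, U) = Y2.
Bind Y2 := tree(4, U); substituting into the one remaining equation that mentions Y2 gives: succ(op(tree(4, U), V)) = succ(op(Y, succ(4))).
Decompose op/2: op(7, Z) = op(7, n),  P = n.
Decompose op/2: 7 = 7,  Z = n.
Delete trivial equation 7 = 7.
Bind Z := n; no other remaining equation mentions Z.
Bind P := n; substituting into the one remaining equation that mentions P gives: op(op(7, op(succ(n), n)), succ(n)) = op(op(7, N), succ(U)).
Decompose op/2: op(7, op(succ(n), n)) = op(7, N),  succ(n) = succ(U).
Decompose op/2: 7 = 7,  op(succ(n), n) = N.
Delete trivial equation 7 = 7.
Bind N := op(succ(n), n); no other remaining equation mentions N. Substituting into the earlier binding gives S := succ(op(succ(n), n)).
Decompose succ/1: n = U.
Bind U := n; substituting into the remaining equation gives: succ(op(tree(4, n), V)) = succ(op(Y, succ(4))). Substituting into the earlier binding gives Y2 := tree(4, n).
Decompose succ/1: op(tree(4, n), V) = op(Y, succ(4)).
Decompose op/2: tree(4, n) = Y,  V = succ(4).
Bind Y := tree(4, n); no other remaining equation mentions Y.
Bind V := succ(4).
MGU = { S ↦ succ(op(succ(n), n)), Y2 ↦ tree(4, n), Z ↦ n, P ↦ n, N ↦ op(succ(n), n), U ↦ n, Y ↦ tree(4, n), V ↦ succ(4) }, so V ↦ succ(4).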